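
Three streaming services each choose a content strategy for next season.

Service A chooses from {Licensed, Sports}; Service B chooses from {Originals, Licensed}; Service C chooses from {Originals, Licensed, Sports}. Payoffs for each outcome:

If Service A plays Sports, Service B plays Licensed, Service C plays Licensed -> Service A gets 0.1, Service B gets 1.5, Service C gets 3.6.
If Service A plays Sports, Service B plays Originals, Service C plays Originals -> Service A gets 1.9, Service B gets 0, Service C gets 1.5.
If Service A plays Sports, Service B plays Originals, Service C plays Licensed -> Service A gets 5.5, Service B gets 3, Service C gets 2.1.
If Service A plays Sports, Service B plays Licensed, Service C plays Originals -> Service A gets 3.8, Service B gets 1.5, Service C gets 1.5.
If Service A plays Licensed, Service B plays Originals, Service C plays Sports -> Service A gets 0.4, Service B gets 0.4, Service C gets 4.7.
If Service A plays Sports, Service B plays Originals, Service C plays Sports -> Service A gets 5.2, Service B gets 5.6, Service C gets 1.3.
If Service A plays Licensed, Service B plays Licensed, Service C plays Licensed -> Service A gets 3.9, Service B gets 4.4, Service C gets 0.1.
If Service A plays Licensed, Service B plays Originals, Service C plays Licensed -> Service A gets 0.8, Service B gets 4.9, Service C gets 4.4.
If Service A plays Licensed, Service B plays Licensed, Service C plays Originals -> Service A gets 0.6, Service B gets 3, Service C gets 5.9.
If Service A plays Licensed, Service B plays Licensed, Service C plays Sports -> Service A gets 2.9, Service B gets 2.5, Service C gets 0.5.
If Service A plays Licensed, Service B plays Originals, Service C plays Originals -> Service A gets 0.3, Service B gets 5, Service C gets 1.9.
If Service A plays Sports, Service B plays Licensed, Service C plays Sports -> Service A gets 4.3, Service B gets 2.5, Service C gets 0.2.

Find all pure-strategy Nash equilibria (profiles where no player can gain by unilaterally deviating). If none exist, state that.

The unique pure-strategy Nash equilibrium is (Sports, Originals, Licensed).

Service A against (Originals, Originals): payoffs 0.3, 1.9 → best response Sports.
Service A against (Originals, Licensed): payoffs 0.8, 5.5 → best response Sports.
Service A against (Originals, Sports): payoffs 0.4, 5.2 → best response Sports.
Service A against (Licensed, Originals): payoffs 0.6, 3.8 → best response Sports.
Service A against (Licensed, Licensed): payoffs 3.9, 0.1 → best response Licensed.
Service A against (Licensed, Sports): payoffs 2.9, 4.3 → best response Sports.
Service B against (Licensed, Originals): payoffs 5, 3 → best response Originals.
Service B against (Licensed, Licensed): payoffs 4.9, 4.4 → best response Originals.
Service B against (Licensed, Sports): payoffs 0.4, 2.5 → best response Licensed.
Service B against (Sports, Originals): payoffs 0, 1.5 → best response Licensed.
Service B against (Sports, Licensed): payoffs 3, 1.5 → best response Originals.
Service B against (Sports, Sports): payoffs 5.6, 2.5 → best response Originals.
Service C against (Licensed, Originals): payoffs 1.9, 4.4, 4.7 → best response Sports.
Service C against (Licensed, Licensed): payoffs 5.9, 0.1, 0.5 → best response Originals.
Service C against (Sports, Originals): payoffs 1.5, 2.1, 1.3 → best response Licensed.
Service C against (Sports, Licensed): payoffs 1.5, 3.6, 0.2 → best response Licensed.
Mutual best responses: (Sports, Originals, Licensed).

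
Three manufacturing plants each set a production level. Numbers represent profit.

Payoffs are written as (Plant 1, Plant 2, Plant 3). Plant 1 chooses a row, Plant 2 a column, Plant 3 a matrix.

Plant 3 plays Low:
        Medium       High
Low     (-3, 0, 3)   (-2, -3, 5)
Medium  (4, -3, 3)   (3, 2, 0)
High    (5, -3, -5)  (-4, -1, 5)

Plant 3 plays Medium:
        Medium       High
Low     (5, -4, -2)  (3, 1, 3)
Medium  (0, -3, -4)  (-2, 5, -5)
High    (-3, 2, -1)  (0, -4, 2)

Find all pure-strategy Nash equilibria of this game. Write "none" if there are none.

(Medium, High, Low)

(Low, Medium, Low): Plant 1 can switch to Medium (-3 → 4). Not NE.
(Low, Medium, Medium): Plant 2 can switch to High (-4 → 1). Not NE.
(Low, High, Low): Plant 1 can switch to Medium (-2 → 3). Not NE.
(Low, High, Medium): Plant 3 can switch to Low (3 → 5). Not NE.
(Medium, Medium, Low): Plant 1 can switch to High (4 → 5). Not NE.
(Medium, Medium, Medium): Plant 1 can switch to Low (0 → 5). Not NE.
(Medium, High, Low): Plant 1 gets 3, best alternative -2; Plant 2 gets 2, best alternative -3; Plant 3 gets 0, best alternative -5. No profitable deviation — NE.
(Medium, High, Medium): Plant 1 can switch to Low (-2 → 3). Not NE.
(High, Medium, Low): Plant 2 can switch to High (-3 → -1). Not NE.
(The remaining 3 profiles each have a profitable deviation by the same check.)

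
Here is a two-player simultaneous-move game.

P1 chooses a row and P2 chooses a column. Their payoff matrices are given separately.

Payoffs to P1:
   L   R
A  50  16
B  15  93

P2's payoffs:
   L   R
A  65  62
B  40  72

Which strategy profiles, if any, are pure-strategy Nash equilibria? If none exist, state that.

Pure-strategy Nash equilibria: (A, L), (B, R)

For each player, find the best response to each opponent profile; mutual best responses are the pure NE.
P1 against L: payoffs 50, 15 → best response A.
P1 against R: payoffs 16, 93 → best response B.
P2 against A: payoffs 65, 62 → best response L.
P2 against B: payoffs 40, 72 → best response R.
Mutual best responses: (A, L); (B, R).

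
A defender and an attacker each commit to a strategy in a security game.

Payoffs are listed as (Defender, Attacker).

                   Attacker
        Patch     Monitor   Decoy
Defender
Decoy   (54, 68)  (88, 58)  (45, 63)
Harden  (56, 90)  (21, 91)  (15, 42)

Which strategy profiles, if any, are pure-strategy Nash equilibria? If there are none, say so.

(Decoy, Patch): Defender can switch to Harden (54 → 56). Not NE.
(Decoy, Monitor): Attacker can switch to Patch (58 → 68). Not NE.
(Decoy, Decoy): Attacker can switch to Patch (63 → 68). Not NE.
(Harden, Patch): Attacker can switch to Monitor (90 → 91). Not NE.
(Harden, Monitor): Defender can switch to Decoy (21 → 88). Not NE.
(Harden, Decoy): Defender can switch to Decoy (15 → 45). Not NE.

No pure-strategy Nash equilibrium.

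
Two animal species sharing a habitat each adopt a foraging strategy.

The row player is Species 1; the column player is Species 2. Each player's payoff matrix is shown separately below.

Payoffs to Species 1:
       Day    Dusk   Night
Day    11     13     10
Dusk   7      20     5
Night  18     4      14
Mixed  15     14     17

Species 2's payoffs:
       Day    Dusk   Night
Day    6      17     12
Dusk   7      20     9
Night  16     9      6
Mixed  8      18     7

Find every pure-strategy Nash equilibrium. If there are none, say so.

(Day, Day): Species 1 can switch to Night (11 → 18). Not NE.
(Day, Dusk): Species 1 can switch to Dusk (13 → 20). Not NE.
(Day, Night): Species 1 can switch to Night (10 → 14). Not NE.
(Dusk, Day): Species 1 can switch to Day (7 → 11). Not NE.
(Dusk, Dusk): Species 1 gets 20, best alternative 14; Species 2 gets 20, best alternative 9. No profitable deviation — NE.
(Dusk, Night): Species 1 can switch to Day (5 → 10). Not NE.
(Night, Day): Species 1 gets 18, best alternative 15; Species 2 gets 16, best alternative 9. No profitable deviation — NE.
(Night, Dusk): Species 1 can switch to Day (4 → 13). Not NE.
(The remaining 4 profiles each have a profitable deviation by the same check.)

Pure-strategy Nash equilibria: (Dusk, Dusk), (Night, Day)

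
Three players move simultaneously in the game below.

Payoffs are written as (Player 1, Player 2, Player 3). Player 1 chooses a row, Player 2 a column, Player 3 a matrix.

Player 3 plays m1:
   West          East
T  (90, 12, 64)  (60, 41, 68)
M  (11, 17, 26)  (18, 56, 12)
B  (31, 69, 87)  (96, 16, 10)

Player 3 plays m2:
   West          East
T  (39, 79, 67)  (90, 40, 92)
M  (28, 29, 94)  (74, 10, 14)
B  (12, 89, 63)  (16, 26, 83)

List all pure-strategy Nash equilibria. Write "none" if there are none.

Pure NE: (T, West, m2)

For each strategy profile, look for a profitable unilateral deviation.
(T, West, m1): Player 2 can switch to East (12 → 41). Not NE.
(T, West, m2): Player 1 gets 39, best alternative 28; Player 2 gets 79, best alternative 40; Player 3 gets 67, best alternative 64. No profitable deviation — NE.
(T, East, m1): Player 1 can switch to B (60 → 96). Not NE.
(T, East, m2): Player 2 can switch to West (40 → 79). Not NE.
(M, West, m1): Player 1 can switch to T (11 → 90). Not NE.
(M, West, m2): Player 1 can switch to T (28 → 39). Not NE.
(M, East, m1): Player 1 can switch to T (18 → 60). Not NE.
(The remaining 5 profiles each have a profitable deviation by the same check.)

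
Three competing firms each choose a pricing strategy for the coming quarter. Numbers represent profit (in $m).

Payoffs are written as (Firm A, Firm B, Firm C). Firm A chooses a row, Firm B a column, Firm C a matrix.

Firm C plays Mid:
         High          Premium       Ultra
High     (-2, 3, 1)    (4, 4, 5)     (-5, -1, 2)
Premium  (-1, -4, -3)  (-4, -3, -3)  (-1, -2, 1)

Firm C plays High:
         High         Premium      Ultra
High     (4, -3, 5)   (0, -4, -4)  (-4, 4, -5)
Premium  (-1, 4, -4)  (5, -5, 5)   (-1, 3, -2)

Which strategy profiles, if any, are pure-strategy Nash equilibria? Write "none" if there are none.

(High, Premium, Mid), (Premium, Ultra, Mid)

For each strategy profile, look for a profitable unilateral deviation.
(High, High, Mid): Firm A can switch to Premium (-2 → -1). Not NE.
(High, High, High): Firm B can switch to Ultra (-3 → 4). Not NE.
(High, Premium, Mid): Firm A gets 4, best alternative -4; Firm B gets 4, best alternative 3; Firm C gets 5, best alternative -4. No profitable deviation — NE.
(High, Premium, High): Firm A can switch to Premium (0 → 5). Not NE.
(High, Ultra, Mid): Firm A can switch to Premium (-5 → -1). Not NE.
(High, Ultra, High): Firm A can switch to Premium (-4 → -1). Not NE.
(Premium, High, Mid): Firm B can switch to Premium (-4 → -3). Not NE.
(Premium, Ultra, Mid): Firm A gets -1, best alternative -5; Firm B gets -2, best alternative -3; Firm C gets 1, best alternative -2. No profitable deviation — NE.
(The remaining 4 profiles each have a profitable deviation by the same check.)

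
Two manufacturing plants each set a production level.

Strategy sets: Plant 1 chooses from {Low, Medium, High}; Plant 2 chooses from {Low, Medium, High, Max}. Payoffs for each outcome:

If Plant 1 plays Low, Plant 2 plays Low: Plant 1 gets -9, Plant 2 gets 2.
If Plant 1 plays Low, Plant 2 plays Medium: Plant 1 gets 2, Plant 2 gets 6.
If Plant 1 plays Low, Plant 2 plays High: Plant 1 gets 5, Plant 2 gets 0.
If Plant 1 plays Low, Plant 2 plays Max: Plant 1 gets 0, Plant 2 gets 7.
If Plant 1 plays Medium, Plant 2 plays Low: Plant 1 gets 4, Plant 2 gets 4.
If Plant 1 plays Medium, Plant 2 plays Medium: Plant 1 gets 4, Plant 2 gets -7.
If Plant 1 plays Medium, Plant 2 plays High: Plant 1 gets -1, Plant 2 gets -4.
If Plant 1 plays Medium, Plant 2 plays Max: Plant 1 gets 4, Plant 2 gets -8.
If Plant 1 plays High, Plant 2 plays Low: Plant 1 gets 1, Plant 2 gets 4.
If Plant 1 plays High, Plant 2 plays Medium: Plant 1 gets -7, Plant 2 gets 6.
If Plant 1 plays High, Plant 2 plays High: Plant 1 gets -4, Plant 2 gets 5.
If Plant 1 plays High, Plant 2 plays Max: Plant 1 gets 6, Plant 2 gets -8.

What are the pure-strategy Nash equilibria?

(Low, Low): Plant 1 can switch to Medium (-9 → 4). Not NE.
(Low, Medium): Plant 1 can switch to Medium (2 → 4). Not NE.
(Low, High): Plant 2 can switch to Low (0 → 2). Not NE.
(Low, Max): Plant 1 can switch to Medium (0 → 4). Not NE.
(Medium, Low): Plant 1 gets 4, best alternative 1; Plant 2 gets 4, best alternative -4. No profitable deviation — NE.
(Medium, Medium): Plant 2 can switch to Low (-7 → 4). Not NE.
(Medium, High): Plant 1 can switch to Low (-1 → 5). Not NE.
(Medium, Max): Plant 1 can switch to High (4 → 6). Not NE.
(High, Low): Plant 1 can switch to Medium (1 → 4). Not NE.
(High, Medium): Plant 1 can switch to Low (-7 → 2). Not NE.
(High, High): Plant 1 can switch to Low (-4 → 5). Not NE.
(High, Max): Plant 2 can switch to Low (-8 → 4). Not NE.

Pure NE: (Medium, Low)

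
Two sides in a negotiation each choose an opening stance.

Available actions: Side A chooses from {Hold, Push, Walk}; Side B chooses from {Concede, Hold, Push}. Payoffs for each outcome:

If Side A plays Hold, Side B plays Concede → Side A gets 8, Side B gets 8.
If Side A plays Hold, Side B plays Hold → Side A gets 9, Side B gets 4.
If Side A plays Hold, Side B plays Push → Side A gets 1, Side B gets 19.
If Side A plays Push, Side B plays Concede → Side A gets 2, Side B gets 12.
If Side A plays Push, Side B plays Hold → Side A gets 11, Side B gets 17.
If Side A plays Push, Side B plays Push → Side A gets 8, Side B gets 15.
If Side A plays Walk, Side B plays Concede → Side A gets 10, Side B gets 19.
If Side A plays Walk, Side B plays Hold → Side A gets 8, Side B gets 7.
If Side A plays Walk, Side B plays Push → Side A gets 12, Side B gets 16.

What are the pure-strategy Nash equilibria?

The pure Nash equilibria are (Push, Hold), (Walk, Concede).

(Hold, Concede): Side A can switch to Walk (8 → 10). Not NE.
(Hold, Hold): Side A can switch to Push (9 → 11). Not NE.
(Hold, Push): Side A can switch to Push (1 → 8). Not NE.
(Push, Concede): Side A can switch to Hold (2 → 8). Not NE.
(Push, Hold): Side A gets 11, best alternative 9; Side B gets 17, best alternative 15. No profitable deviation — NE.
(Push, Push): Side A can switch to Walk (8 → 12). Not NE.
(Walk, Concede): Side A gets 10, best alternative 8; Side B gets 19, best alternative 16. No profitable deviation — NE.
(Walk, Hold): Side A can switch to Hold (8 → 9). Not NE.
(The remaining 1 profile has a profitable deviation by the same check.)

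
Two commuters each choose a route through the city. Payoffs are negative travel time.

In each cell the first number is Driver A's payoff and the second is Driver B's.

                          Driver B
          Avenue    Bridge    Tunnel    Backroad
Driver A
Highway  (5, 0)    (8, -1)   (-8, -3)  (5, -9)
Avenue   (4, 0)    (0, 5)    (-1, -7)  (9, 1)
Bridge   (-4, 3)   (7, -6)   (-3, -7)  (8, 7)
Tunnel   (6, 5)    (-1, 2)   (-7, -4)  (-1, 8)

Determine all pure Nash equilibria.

(Highway, Avenue): Driver A can switch to Tunnel (5 → 6). Not NE.
(Highway, Bridge): Driver B can switch to Avenue (-1 → 0). Not NE.
(Highway, Tunnel): Driver A can switch to Avenue (-8 → -1). Not NE.
(Highway, Backroad): Driver A can switch to Avenue (5 → 9). Not NE.
(Avenue, Avenue): Driver A can switch to Highway (4 → 5). Not NE.
(Avenue, Bridge): Driver A can switch to Highway (0 → 8). Not NE.
(The remaining 10 profiles each have a profitable deviation by the same check.)

No pure-strategy Nash equilibrium.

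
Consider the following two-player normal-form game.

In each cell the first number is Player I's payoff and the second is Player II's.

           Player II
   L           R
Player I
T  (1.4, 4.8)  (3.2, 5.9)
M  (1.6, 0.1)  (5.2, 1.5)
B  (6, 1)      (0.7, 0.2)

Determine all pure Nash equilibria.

(T, L): Player I can switch to M (1.4 → 1.6). Not NE.
(T, R): Player I can switch to M (3.2 → 5.2). Not NE.
(M, L): Player I can switch to B (1.6 → 6). Not NE.
(M, R): Player I gets 5.2, best alternative 3.2; Player II gets 1.5, best alternative 0.1. No profitable deviation — NE.
(B, L): Player I gets 6, best alternative 1.6; Player II gets 1, best alternative 0.2. No profitable deviation — NE.
(B, R): Player I can switch to T (0.7 → 3.2). Not NE.

The pure Nash equilibria are (M, R), (B, L).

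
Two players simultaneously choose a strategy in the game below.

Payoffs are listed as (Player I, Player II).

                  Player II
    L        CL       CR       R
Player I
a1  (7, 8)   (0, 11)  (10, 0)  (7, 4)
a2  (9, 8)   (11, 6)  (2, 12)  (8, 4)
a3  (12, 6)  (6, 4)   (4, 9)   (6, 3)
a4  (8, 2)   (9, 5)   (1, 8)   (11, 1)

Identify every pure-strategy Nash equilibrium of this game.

There is no pure-strategy Nash equilibrium.

(a1, L): Player I can switch to a2 (7 → 9). Not NE.
(a1, CL): Player I can switch to a2 (0 → 11). Not NE.
(a1, CR): Player II can switch to L (0 → 8). Not NE.
(a1, R): Player I can switch to a2 (7 → 8). Not NE.
(a2, L): Player I can switch to a3 (9 → 12). Not NE.
(a2, CL): Player II can switch to L (6 → 8). Not NE.
(a2, CR): Player I can switch to a1 (2 → 10). Not NE.
(a2, R): Player I can switch to a4 (8 → 11). Not NE.
(The remaining 8 profiles each have a profitable deviation by the same check.)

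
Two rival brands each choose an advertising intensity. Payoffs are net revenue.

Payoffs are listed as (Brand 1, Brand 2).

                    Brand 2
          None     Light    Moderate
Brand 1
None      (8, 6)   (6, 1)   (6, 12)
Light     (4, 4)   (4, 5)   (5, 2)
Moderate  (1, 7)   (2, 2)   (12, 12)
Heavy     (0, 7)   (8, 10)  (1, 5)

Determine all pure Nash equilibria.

(None, None): Brand 2 can switch to Moderate (6 → 12). Not NE.
(None, Light): Brand 1 can switch to Heavy (6 → 8). Not NE.
(None, Moderate): Brand 1 can switch to Moderate (6 → 12). Not NE.
(Light, None): Brand 1 can switch to None (4 → 8). Not NE.
(Light, Light): Brand 1 can switch to None (4 → 6). Not NE.
(Light, Moderate): Brand 1 can switch to None (5 → 6). Not NE.
(Moderate, Moderate): Brand 1 gets 12, best alternative 6; Brand 2 gets 12, best alternative 7. No profitable deviation — NE.
(Heavy, Light): Brand 1 gets 8, best alternative 6; Brand 2 gets 10, best alternative 7. No profitable deviation — NE.
(The remaining 4 profiles each have a profitable deviation by the same check.)

(Moderate, Moderate) and (Heavy, Light)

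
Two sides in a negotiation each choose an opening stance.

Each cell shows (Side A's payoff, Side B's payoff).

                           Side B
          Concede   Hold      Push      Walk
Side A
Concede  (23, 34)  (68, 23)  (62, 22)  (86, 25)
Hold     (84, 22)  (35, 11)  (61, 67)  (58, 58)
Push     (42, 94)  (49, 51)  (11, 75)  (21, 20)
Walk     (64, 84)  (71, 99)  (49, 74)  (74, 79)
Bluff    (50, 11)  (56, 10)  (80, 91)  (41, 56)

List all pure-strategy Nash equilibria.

Side A against Concede: payoffs 23, 84, 42, 64, 50 → best response Hold.
Side A against Hold: payoffs 68, 35, 49, 71, 56 → best response Walk.
Side A against Push: payoffs 62, 61, 11, 49, 80 → best response Bluff.
Side A against Walk: payoffs 86, 58, 21, 74, 41 → best response Concede.
Side B against Concede: payoffs 34, 23, 22, 25 → best response Concede.
Side B against Hold: payoffs 22, 11, 67, 58 → best response Push.
Side B against Push: payoffs 94, 51, 75, 20 → best response Concede.
Side B against Walk: payoffs 84, 99, 74, 79 → best response Hold.
Side B against Bluff: payoffs 11, 10, 91, 56 → best response Push.
Mutual best responses: (Walk, Hold); (Bluff, Push).

Pure-strategy Nash equilibria: (Walk, Hold), (Bluff, Push)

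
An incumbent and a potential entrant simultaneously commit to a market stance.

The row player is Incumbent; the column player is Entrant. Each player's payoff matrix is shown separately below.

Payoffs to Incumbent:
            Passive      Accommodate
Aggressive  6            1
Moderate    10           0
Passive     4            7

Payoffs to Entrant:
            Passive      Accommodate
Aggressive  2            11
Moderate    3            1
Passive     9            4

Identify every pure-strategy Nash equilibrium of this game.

The unique pure-strategy Nash equilibrium is (Moderate, Passive).

Check each profile: it is a Nash equilibrium iff no player can strictly gain by switching unilaterally.
(Aggressive, Passive): Incumbent can switch to Moderate (6 → 10). Not NE.
(Aggressive, Accommodate): Incumbent can switch to Passive (1 → 7). Not NE.
(Moderate, Passive): Incumbent gets 10, best alternative 6; Entrant gets 3, best alternative 1. No profitable deviation — NE.
(Moderate, Accommodate): Incumbent can switch to Aggressive (0 → 1). Not NE.
(Passive, Passive): Incumbent can switch to Aggressive (4 → 6). Not NE.
(Passive, Accommodate): Entrant can switch to Passive (4 → 9). Not NE.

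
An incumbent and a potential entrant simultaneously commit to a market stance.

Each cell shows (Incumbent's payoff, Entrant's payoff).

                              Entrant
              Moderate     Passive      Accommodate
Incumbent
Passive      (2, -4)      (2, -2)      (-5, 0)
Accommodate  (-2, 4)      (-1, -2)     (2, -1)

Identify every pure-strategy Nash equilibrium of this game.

For each strategy profile, look for a profitable unilateral deviation.
(Passive, Moderate): Entrant can switch to Passive (-4 → -2). Not NE.
(Passive, Passive): Entrant can switch to Accommodate (-2 → 0). Not NE.
(Passive, Accommodate): Incumbent can switch to Accommodate (-5 → 2). Not NE.
(Accommodate, Moderate): Incumbent can switch to Passive (-2 → 2). Not NE.
(Accommodate, Passive): Incumbent can switch to Passive (-1 → 2). Not NE.
(Accommodate, Accommodate): Entrant can switch to Moderate (-1 → 4). Not NE.

No pure-strategy Nash equilibrium.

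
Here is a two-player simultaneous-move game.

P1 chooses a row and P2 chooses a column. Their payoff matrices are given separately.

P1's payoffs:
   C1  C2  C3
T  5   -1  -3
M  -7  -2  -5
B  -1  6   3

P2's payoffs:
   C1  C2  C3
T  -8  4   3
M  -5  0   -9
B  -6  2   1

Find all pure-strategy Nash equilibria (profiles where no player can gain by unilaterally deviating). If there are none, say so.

(T, C1): P2 can switch to C2 (-8 → 4). Not NE.
(T, C2): P1 can switch to B (-1 → 6). Not NE.
(T, C3): P1 can switch to B (-3 → 3). Not NE.
(M, C1): P1 can switch to T (-7 → 5). Not NE.
(M, C2): P1 can switch to T (-2 → -1). Not NE.
(M, C3): P1 can switch to T (-5 → -3). Not NE.
(B, C1): P1 can switch to T (-1 → 5). Not NE.
(B, C2): P1 gets 6, best alternative -1; P2 gets 2, best alternative 1. No profitable deviation — NE.
(B, C3): P2 can switch to C2 (1 → 2). Not NE.

Pure NE: (B, C2)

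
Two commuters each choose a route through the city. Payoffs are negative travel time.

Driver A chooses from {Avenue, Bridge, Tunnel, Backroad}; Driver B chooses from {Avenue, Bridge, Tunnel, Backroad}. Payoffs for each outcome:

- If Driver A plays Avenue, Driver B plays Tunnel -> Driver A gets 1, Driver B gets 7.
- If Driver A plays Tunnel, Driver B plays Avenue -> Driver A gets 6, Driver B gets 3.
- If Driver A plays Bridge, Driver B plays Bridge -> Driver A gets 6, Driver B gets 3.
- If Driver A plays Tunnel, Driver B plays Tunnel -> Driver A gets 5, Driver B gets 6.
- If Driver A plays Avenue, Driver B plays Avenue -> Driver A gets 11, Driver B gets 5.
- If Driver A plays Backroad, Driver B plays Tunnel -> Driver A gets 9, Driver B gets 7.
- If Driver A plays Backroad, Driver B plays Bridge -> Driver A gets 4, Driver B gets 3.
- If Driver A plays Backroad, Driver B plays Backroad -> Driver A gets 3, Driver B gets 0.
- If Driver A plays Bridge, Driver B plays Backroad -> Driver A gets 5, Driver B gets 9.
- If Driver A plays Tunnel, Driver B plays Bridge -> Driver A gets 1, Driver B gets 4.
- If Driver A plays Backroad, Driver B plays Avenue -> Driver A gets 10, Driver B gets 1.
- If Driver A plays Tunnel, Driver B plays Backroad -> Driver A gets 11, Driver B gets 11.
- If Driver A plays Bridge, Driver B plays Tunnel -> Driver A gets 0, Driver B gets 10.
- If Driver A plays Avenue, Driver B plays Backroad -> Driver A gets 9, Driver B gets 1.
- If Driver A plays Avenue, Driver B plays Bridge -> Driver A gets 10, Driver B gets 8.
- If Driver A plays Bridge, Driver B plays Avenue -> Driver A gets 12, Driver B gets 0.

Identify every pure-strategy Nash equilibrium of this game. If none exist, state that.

Driver A against Avenue: payoffs 11, 12, 6, 10 → best response Bridge.
Driver A against Bridge: payoffs 10, 6, 1, 4 → best response Avenue.
Driver A against Tunnel: payoffs 1, 0, 5, 9 → best response Backroad.
Driver A against Backroad: payoffs 9, 5, 11, 3 → best response Tunnel.
Driver B against Avenue: payoffs 5, 8, 7, 1 → best response Bridge.
Driver B against Bridge: payoffs 0, 3, 10, 9 → best response Tunnel.
Driver B against Tunnel: payoffs 3, 4, 6, 11 → best response Backroad.
Driver B against Backroad: payoffs 1, 3, 7, 0 → best response Tunnel.
Mutual best responses: (Avenue, Bridge); (Tunnel, Backroad); (Backroad, Tunnel).

(Avenue, Bridge), (Tunnel, Backroad), (Backroad, Tunnel)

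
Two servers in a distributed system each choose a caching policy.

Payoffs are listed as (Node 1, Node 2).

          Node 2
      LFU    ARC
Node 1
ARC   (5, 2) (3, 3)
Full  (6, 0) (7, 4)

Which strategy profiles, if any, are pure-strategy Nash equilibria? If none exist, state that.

Node 1 against LFU: payoffs 5, 6 → best response Full.
Node 1 against ARC: payoffs 3, 7 → best response Full.
Node 2 against ARC: payoffs 2, 3 → best response ARC.
Node 2 against Full: payoffs 0, 4 → best response ARC.
Mutual best responses: (Full, ARC).

Pure NE: (Full, ARC)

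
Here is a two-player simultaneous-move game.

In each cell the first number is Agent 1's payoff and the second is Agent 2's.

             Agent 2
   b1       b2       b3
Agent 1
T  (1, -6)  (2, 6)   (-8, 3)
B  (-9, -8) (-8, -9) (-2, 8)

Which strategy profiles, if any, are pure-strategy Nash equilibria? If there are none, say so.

For each player, find the best response to each opponent profile; mutual best responses are the pure NE.
Agent 1 against b1: payoffs 1, -9 → best response T.
Agent 1 against b2: payoffs 2, -8 → best response T.
Agent 1 against b3: payoffs -8, -2 → best response B.
Agent 2 against T: payoffs -6, 6, 3 → best response b2.
Agent 2 against B: payoffs -8, -9, 8 → best response b3.
Mutual best responses: (T, b2); (B, b3).

Pure-strategy Nash equilibria: (T, b2), (B, b3)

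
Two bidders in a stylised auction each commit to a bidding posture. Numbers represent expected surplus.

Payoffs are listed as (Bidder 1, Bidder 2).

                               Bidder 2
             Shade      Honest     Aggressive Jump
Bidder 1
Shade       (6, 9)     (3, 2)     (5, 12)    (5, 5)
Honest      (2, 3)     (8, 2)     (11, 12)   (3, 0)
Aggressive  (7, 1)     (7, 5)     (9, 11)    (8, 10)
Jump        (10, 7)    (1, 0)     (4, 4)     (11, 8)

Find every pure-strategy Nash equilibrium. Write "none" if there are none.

Pure-strategy Nash equilibria: (Honest, Aggressive) and (Jump, Jump)

(Shade, Shade): Bidder 1 can switch to Aggressive (6 → 7). Not NE.
(Shade, Honest): Bidder 1 can switch to Honest (3 → 8). Not NE.
(Shade, Aggressive): Bidder 1 can switch to Honest (5 → 11). Not NE.
(Shade, Jump): Bidder 1 can switch to Aggressive (5 → 8). Not NE.
(Honest, Shade): Bidder 1 can switch to Shade (2 → 6). Not NE.
(Honest, Honest): Bidder 2 can switch to Shade (2 → 3). Not NE.
(Honest, Aggressive): Bidder 1 gets 11, best alternative 9; Bidder 2 gets 12, best alternative 3. No profitable deviation — NE.
(Honest, Jump): Bidder 1 can switch to Shade (3 → 5). Not NE.
(Aggressive, Shade): Bidder 1 can switch to Jump (7 → 10). Not NE.
(Aggressive, Honest): Bidder 1 can switch to Honest (7 → 8). Not NE.
(Aggressive, Aggressive): Bidder 1 can switch to Honest (9 → 11). Not NE.
(Jump, Jump): Bidder 1 gets 11, best alternative 8; Bidder 2 gets 8, best alternative 7. No profitable deviation — NE.
(The remaining 4 profiles each have a profitable deviation by the same check.)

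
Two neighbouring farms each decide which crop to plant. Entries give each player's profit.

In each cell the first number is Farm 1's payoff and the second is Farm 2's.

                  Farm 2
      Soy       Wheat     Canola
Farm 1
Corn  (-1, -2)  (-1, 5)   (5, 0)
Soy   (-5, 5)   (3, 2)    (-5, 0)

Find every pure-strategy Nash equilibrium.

Mark each player's best response to every combination of opponents' strategies; a profile where every player is best-responding is a pure Nash equilibrium.
Farm 1 against Soy: payoffs -1, -5 → best response Corn.
Farm 1 against Wheat: payoffs -1, 3 → best response Soy.
Farm 1 against Canola: payoffs 5, -5 → best response Corn.
Farm 2 against Corn: payoffs -2, 5, 0 → best response Wheat.
Farm 2 against Soy: payoffs 5, 2, 0 → best response Soy.
No profile is a mutual best response for all players.

No pure-strategy Nash equilibrium.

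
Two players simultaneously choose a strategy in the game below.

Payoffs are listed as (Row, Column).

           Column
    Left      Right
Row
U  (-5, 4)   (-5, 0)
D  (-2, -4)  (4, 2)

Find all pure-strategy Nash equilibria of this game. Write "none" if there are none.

For each player, find the best response to each opponent profile; mutual best responses are the pure NE.
Row against Left: payoffs -5, -2 → best response D.
Row against Right: payoffs -5, 4 → best response D.
Column against U: payoffs 4, 0 → best response Left.
Column against D: payoffs -4, 2 → best response Right.
Mutual best responses: (D, Right).

(D, Right)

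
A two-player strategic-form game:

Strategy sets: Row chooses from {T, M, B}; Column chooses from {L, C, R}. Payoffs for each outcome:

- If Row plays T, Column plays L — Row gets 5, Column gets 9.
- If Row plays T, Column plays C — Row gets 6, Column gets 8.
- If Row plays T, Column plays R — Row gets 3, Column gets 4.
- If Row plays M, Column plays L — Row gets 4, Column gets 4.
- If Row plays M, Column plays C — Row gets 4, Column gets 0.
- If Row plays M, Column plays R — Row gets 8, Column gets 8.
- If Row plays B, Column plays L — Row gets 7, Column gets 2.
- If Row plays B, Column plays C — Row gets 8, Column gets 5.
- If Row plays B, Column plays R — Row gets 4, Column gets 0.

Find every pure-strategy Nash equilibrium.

The pure Nash equilibria are (M, R); (B, C).

(T, L): Row can switch to B (5 → 7). Not NE.
(T, C): Row can switch to B (6 → 8). Not NE.
(T, R): Row can switch to M (3 → 8). Not NE.
(M, L): Row can switch to T (4 → 5). Not NE.
(M, C): Row can switch to T (4 → 6). Not NE.
(M, R): Row gets 8, best alternative 4; Column gets 8, best alternative 4. No profitable deviation — NE.
(B, L): Column can switch to C (2 → 5). Not NE.
(B, C): Row gets 8, best alternative 6; Column gets 5, best alternative 2. No profitable deviation — NE.
(The remaining 1 profile has a profitable deviation by the same check.)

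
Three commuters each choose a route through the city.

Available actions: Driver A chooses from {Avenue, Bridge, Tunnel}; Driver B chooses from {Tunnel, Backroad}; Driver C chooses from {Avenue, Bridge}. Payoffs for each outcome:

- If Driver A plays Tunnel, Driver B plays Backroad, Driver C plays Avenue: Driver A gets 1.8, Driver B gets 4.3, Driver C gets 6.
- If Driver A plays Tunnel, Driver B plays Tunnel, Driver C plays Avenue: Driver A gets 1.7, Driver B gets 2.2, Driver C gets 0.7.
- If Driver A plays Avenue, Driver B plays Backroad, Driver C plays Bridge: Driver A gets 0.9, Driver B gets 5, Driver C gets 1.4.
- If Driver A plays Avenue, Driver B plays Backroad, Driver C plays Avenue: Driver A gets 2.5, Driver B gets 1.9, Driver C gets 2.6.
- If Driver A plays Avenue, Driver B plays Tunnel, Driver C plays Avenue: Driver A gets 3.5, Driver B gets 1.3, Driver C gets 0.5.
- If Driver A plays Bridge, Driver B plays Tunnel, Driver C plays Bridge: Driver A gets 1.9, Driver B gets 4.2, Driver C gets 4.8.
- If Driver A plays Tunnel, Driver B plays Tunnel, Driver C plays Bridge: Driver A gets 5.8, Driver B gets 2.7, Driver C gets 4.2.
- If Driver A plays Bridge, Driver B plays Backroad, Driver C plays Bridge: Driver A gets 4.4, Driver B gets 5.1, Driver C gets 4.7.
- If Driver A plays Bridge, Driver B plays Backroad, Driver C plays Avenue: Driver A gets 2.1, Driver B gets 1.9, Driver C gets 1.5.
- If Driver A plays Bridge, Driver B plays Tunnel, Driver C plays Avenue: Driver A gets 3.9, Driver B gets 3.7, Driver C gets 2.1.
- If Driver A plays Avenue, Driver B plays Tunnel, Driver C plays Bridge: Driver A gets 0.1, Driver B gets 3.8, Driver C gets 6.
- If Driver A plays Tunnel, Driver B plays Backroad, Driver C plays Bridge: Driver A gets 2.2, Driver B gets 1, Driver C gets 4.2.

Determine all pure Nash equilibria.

For each strategy profile, look for a profitable unilateral deviation.
(Avenue, Tunnel, Avenue): Driver A can switch to Bridge (3.5 → 3.9). Not NE.
(Avenue, Tunnel, Bridge): Driver A can switch to Bridge (0.1 → 1.9). Not NE.
(Avenue, Backroad, Avenue): Driver A gets 2.5, best alternative 2.1; Driver B gets 1.9, best alternative 1.3; Driver C gets 2.6, best alternative 1.4. No profitable deviation — NE.
(Avenue, Backroad, Bridge): Driver A can switch to Bridge (0.9 → 4.4). Not NE.
(Bridge, Tunnel, Avenue): Driver C can switch to Bridge (2.1 → 4.8). Not NE.
(Bridge, Tunnel, Bridge): Driver A can switch to Tunnel (1.9 → 5.8). Not NE.
(Bridge, Backroad, Avenue): Driver A can switch to Avenue (2.1 → 2.5). Not NE.
(Bridge, Backroad, Bridge): Driver A gets 4.4, best alternative 2.2; Driver B gets 5.1, best alternative 4.2; Driver C gets 4.7, best alternative 1.5. No profitable deviation — NE.
(Tunnel, Tunnel, Avenue): Driver A can switch to Avenue (1.7 → 3.5). Not NE.
(Tunnel, Tunnel, Bridge): Driver A gets 5.8, best alternative 1.9; Driver B gets 2.7, best alternative 1; Driver C gets 4.2, best alternative 0.7. No profitable deviation — NE.
(Tunnel, Backroad, Avenue): Driver A can switch to Avenue (1.8 → 2.5). Not NE.
(Tunnel, Backroad, Bridge): Driver A can switch to Bridge (2.2 → 4.4). Not NE.

The pure Nash equilibria are (Avenue, Backroad, Avenue) and (Bridge, Backroad, Bridge) and (Tunnel, Tunnel, Bridge).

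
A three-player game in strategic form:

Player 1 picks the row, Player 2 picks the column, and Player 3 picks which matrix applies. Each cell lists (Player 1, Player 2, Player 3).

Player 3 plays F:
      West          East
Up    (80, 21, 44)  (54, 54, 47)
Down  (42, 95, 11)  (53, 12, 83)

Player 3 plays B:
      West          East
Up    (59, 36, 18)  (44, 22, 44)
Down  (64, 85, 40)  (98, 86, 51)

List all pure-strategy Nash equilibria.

(Up, East, F)

Player 1 against (West, F): payoffs 80, 42 → best response Up.
Player 1 against (West, B): payoffs 59, 64 → best response Down.
Player 1 against (East, F): payoffs 54, 53 → best response Up.
Player 1 against (East, B): payoffs 44, 98 → best response Down.
Player 2 against (Up, F): payoffs 21, 54 → best response East.
Player 2 against (Up, B): payoffs 36, 22 → best response West.
Player 2 against (Down, F): payoffs 95, 12 → best response West.
Player 2 against (Down, B): payoffs 85, 86 → best response East.
Player 3 against (Up, West): payoffs 44, 18 → best response F.
Player 3 against (Up, East): payoffs 47, 44 → best response F.
Player 3 against (Down, West): payoffs 11, 40 → best response B.
Player 3 against (Down, East): payoffs 83, 51 → best response F.
Mutual best responses: (Up, East, F).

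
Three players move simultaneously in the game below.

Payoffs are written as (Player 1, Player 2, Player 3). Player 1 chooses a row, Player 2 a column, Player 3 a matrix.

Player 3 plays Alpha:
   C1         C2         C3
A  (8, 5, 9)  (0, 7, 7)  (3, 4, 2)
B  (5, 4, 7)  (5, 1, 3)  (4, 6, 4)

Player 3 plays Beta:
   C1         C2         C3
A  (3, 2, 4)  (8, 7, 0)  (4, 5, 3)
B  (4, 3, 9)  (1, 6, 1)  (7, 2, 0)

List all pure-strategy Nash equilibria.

(B, C3, Alpha)

(A, C1, Alpha): Player 2 can switch to C2 (5 → 7). Not NE.
(A, C1, Beta): Player 1 can switch to B (3 → 4). Not NE.
(A, C2, Alpha): Player 1 can switch to B (0 → 5). Not NE.
(A, C2, Beta): Player 3 can switch to Alpha (0 → 7). Not NE.
(A, C3, Alpha): Player 1 can switch to B (3 → 4). Not NE.
(A, C3, Beta): Player 1 can switch to B (4 → 7). Not NE.
(B, C3, Alpha): Player 1 gets 4, best alternative 3; Player 2 gets 6, best alternative 4; Player 3 gets 4, best alternative 0. No profitable deviation — NE.
(The remaining 5 profiles each have a profitable deviation by the same check.)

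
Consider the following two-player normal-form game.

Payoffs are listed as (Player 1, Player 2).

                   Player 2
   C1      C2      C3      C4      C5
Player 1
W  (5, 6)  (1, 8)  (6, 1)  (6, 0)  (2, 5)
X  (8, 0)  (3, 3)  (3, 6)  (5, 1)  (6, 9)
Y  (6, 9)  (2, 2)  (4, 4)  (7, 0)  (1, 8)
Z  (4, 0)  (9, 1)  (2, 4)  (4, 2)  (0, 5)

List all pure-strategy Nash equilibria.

Player 1 against C1: payoffs 5, 8, 6, 4 → best response X.
Player 1 against C2: payoffs 1, 3, 2, 9 → best response Z.
Player 1 against C3: payoffs 6, 3, 4, 2 → best response W.
Player 1 against C4: payoffs 6, 5, 7, 4 → best response Y.
Player 1 against C5: payoffs 2, 6, 1, 0 → best response X.
Player 2 against W: payoffs 6, 8, 1, 0, 5 → best response C2.
Player 2 against X: payoffs 0, 3, 6, 1, 9 → best response C5.
Player 2 against Y: payoffs 9, 2, 4, 0, 8 → best response C1.
Player 2 against Z: payoffs 0, 1, 4, 2, 5 → best response C5.
Mutual best responses: (X, C5).

(X, C5)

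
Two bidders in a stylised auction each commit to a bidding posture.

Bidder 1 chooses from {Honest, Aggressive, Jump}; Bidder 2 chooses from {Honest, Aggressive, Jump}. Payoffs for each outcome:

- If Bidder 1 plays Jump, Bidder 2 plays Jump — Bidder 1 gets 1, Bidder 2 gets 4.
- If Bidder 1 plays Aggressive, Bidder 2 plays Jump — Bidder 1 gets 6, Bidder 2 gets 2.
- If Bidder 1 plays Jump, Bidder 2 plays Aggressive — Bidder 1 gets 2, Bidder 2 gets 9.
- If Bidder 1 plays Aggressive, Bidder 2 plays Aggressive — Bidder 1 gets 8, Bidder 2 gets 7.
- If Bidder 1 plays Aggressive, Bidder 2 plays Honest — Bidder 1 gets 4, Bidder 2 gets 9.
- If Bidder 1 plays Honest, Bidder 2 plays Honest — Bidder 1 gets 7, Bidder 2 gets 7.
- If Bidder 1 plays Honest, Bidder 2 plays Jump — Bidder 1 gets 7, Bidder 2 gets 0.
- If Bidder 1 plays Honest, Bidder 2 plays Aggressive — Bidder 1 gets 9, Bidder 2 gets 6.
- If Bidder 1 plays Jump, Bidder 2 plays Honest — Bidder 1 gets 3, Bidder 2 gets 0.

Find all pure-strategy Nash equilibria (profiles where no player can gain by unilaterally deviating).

For each strategy profile, look for a profitable unilateral deviation.
(Honest, Honest): Bidder 1 gets 7, best alternative 4; Bidder 2 gets 7, best alternative 6. No profitable deviation — NE.
(Honest, Aggressive): Bidder 2 can switch to Honest (6 → 7). Not NE.
(Honest, Jump): Bidder 2 can switch to Honest (0 → 7). Not NE.
(Aggressive, Honest): Bidder 1 can switch to Honest (4 → 7). Not NE.
(Aggressive, Aggressive): Bidder 1 can switch to Honest (8 → 9). Not NE.
(Aggressive, Jump): Bidder 1 can switch to Honest (6 → 7). Not NE.
(Jump, Honest): Bidder 1 can switch to Honest (3 → 7). Not NE.
(The remaining 2 profiles each have a profitable deviation by the same check.)

(Honest, Honest)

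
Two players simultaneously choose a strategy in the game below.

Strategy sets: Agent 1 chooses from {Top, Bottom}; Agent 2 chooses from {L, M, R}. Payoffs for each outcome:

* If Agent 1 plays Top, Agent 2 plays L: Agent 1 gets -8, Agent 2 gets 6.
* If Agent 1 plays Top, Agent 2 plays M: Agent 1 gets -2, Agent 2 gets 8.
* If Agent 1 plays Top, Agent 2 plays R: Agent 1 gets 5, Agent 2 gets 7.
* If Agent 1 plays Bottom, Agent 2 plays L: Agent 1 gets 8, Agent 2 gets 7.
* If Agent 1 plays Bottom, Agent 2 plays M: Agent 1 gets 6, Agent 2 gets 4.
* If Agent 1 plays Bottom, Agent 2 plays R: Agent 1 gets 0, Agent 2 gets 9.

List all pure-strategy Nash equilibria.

(Top, L): Agent 1 can switch to Bottom (-8 → 8). Not NE.
(Top, M): Agent 1 can switch to Bottom (-2 → 6). Not NE.
(Top, R): Agent 2 can switch to M (7 → 8). Not NE.
(Bottom, L): Agent 2 can switch to R (7 → 9). Not NE.
(Bottom, M): Agent 2 can switch to L (4 → 7). Not NE.
(Bottom, R): Agent 1 can switch to Top (0 → 5). Not NE.

none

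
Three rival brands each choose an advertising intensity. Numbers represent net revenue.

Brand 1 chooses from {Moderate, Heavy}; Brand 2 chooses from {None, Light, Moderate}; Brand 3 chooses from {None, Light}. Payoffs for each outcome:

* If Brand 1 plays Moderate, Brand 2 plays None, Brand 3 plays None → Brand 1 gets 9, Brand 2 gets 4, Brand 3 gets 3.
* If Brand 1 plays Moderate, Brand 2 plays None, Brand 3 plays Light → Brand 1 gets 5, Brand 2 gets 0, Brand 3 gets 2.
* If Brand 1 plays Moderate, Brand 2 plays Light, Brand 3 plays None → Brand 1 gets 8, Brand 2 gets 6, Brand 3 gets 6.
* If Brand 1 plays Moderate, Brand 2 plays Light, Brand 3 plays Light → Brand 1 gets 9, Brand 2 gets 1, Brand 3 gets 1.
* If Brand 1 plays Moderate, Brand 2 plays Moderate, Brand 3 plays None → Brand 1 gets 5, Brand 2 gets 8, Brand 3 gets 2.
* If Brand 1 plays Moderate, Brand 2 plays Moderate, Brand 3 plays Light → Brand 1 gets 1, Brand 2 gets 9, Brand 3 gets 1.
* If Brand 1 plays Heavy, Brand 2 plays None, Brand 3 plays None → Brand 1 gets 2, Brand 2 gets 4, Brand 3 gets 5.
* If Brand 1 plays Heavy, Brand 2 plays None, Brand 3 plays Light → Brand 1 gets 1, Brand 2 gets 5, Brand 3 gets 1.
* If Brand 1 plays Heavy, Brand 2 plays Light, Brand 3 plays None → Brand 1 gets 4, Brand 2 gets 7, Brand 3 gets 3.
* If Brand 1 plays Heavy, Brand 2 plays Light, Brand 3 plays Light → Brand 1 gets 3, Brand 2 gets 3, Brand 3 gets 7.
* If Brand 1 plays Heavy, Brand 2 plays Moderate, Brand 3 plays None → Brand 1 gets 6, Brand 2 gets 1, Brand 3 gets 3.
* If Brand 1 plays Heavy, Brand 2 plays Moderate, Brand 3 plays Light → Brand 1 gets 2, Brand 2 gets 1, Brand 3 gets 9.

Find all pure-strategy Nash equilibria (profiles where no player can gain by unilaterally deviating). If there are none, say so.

No pure-strategy Nash equilibrium.

For each player, find the best response to each opponent profile; mutual best responses are the pure NE.
Brand 1 against (None, None): payoffs 9, 2 → best response Moderate.
Brand 1 against (None, Light): payoffs 5, 1 → best response Moderate.
Brand 1 against (Light, None): payoffs 8, 4 → best response Moderate.
Brand 1 against (Light, Light): payoffs 9, 3 → best response Moderate.
Brand 1 against (Moderate, None): payoffs 5, 6 → best response Heavy.
Brand 1 against (Moderate, Light): payoffs 1, 2 → best response Heavy.
Brand 2 against (Moderate, None): payoffs 4, 6, 8 → best response Moderate.
Brand 2 against (Moderate, Light): payoffs 0, 1, 9 → best response Moderate.
Brand 2 against (Heavy, None): payoffs 4, 7, 1 → best response Light.
Brand 2 against (Heavy, Light): payoffs 5, 3, 1 → best response None.
Brand 3 against (Moderate, None): payoffs 3, 2 → best response None.
Brand 3 against (Moderate, Light): payoffs 6, 1 → best response None.
Brand 3 against (Moderate, Moderate): payoffs 2, 1 → best response None.
Brand 3 against (Heavy, None): payoffs 5, 1 → best response None.
Brand 3 against (Heavy, Light): payoffs 3, 7 → best response Light.
Brand 3 against (Heavy, Moderate): payoffs 3, 9 → best response Light.
No profile is a mutual best response for all players.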